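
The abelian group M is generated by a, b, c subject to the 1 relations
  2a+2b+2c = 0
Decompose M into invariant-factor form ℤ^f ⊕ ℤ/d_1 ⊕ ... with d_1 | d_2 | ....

rank_ℚ(R)=1; free=3−1=2
SNF(R) diag = [2] → torsion [2]

Answer: M ≅ ℤ^2 ⊕ ℤ/2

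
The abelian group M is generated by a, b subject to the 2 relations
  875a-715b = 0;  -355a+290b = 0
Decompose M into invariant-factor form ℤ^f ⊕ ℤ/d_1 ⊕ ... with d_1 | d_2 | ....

rank_ℚ(R)=2; free=2−2=0
SNF(R) diag = [5, 15] → torsion [5, 15]

Answer: M ≅ ℤ/5 ⊕ ℤ/15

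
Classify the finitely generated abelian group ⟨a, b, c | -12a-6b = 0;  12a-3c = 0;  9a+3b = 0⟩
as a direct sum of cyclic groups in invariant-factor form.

Answer: M ≅ ℤ/3 ⊕ ℤ/3 ⊕ ℤ/6

Derivation:
rank_ℚ(R)=3; free=3−3=0
SNF(R) diag = [3, 3, 6] → torsion [3, 3, 6]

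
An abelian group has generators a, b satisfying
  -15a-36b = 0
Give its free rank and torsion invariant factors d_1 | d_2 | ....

rank_ℚ(R)=1; free=2−1=1
SNF(R) diag = [3] → torsion [3]

Answer: M ≅ ℤ^1 ⊕ ℤ/3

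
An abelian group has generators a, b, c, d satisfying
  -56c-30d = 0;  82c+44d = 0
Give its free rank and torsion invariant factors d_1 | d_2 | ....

rank_ℚ(R)=2; free=4−2=2
SNF(R) diag = [2, 2] → torsion [2, 2]

Answer: M ≅ ℤ^2 ⊕ ℤ/2 ⊕ ℤ/2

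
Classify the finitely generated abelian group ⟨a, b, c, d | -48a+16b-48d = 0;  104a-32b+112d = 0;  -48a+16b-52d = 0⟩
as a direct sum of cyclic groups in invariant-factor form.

rank_ℚ(R)=3; free=4−3=1
SNF(R) diag = [4, 8, 16] → torsion [4, 8, 16]

Answer: M ≅ ℤ^1 ⊕ ℤ/4 ⊕ ℤ/8 ⊕ ℤ/16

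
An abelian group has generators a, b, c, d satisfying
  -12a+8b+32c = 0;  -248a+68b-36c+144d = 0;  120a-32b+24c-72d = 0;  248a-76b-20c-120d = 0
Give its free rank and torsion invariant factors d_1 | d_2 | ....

rank_ℚ(R)=4; free=4−4=0
SNF(R) diag = [4, 4, 8, 24] → torsion [4, 4, 8, 24]

Answer: M ≅ ℤ/4 ⊕ ℤ/4 ⊕ ℤ/8 ⊕ ℤ/24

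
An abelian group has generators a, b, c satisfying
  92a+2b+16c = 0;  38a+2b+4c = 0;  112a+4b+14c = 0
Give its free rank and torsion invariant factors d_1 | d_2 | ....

Answer: M ≅ ℤ/2 ⊕ ℤ/6 ⊕ ℤ/18

Derivation:
rank_ℚ(R)=3; free=3−3=0
SNF(R) diag = [2, 6, 18] → torsion [2, 6, 18]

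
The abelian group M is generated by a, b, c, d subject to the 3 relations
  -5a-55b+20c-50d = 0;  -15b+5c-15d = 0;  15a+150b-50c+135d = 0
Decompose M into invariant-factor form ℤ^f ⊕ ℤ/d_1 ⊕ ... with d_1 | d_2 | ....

Answer: M ≅ ℤ^1 ⊕ ℤ/5 ⊕ ℤ/5 ⊕ ℤ/15

Derivation:
rank_ℚ(R)=3; free=4−3=1
SNF(R) diag = [5, 5, 15] → torsion [5, 5, 15]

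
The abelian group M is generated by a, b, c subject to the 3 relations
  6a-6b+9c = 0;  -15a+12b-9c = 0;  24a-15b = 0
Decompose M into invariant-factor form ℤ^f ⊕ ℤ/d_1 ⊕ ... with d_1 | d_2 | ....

Answer: M ≅ ℤ/3 ⊕ ℤ/3 ⊕ ℤ/9

Derivation:
rank_ℚ(R)=3; free=3−3=0
SNF(R) diag = [3, 3, 9] → torsion [3, 3, 9]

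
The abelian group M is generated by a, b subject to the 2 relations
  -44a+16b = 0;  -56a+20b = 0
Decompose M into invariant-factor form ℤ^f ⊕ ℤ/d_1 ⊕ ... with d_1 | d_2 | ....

Answer: M ≅ ℤ/4 ⊕ ℤ/4

Derivation:
rank_ℚ(R)=2; free=2−2=0
SNF(R) diag = [4, 4] → torsion [4, 4]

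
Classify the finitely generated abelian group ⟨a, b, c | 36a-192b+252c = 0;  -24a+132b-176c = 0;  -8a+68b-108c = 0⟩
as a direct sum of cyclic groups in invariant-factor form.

rank_ℚ(R)=3; free=3−3=0
SNF(R) diag = [4, 4, 12] → torsion [4, 4, 12]

Answer: M ≅ ℤ/4 ⊕ ℤ/4 ⊕ ℤ/12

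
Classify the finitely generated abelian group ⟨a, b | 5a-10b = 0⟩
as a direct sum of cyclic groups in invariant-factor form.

rank_ℚ(R)=1; free=2−1=1
SNF(R) diag = [5] → torsion [5]

Answer: M ≅ ℤ^1 ⊕ ℤ/5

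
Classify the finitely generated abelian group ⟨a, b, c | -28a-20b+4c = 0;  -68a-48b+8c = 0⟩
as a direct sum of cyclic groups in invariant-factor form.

Answer: M ≅ ℤ^1 ⊕ ℤ/4 ⊕ ℤ/4

Derivation:
rank_ℚ(R)=2; free=3−2=1
SNF(R) diag = [4, 4] → torsion [4, 4]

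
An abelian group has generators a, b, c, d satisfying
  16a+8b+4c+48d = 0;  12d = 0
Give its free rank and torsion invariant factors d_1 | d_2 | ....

Answer: M ≅ ℤ^2 ⊕ ℤ/4 ⊕ ℤ/12

Derivation:
rank_ℚ(R)=2; free=4−2=2
SNF(R) diag = [4, 12] → torsion [4, 12]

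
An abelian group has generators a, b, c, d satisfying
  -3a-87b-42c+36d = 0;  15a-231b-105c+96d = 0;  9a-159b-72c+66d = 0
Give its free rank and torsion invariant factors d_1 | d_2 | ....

Answer: M ≅ ℤ^1 ⊕ ℤ/3 ⊕ ℤ/3 ⊕ ℤ/6

Derivation:
rank_ℚ(R)=3; free=4−3=1
SNF(R) diag = [3, 3, 6] → torsion [3, 3, 6]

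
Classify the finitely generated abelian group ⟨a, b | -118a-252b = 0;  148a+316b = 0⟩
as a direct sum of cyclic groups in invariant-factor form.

rank_ℚ(R)=2; free=2−2=0
SNF(R) diag = [2, 4] → torsion [2, 4]

Answer: M ≅ ℤ/2 ⊕ ℤ/4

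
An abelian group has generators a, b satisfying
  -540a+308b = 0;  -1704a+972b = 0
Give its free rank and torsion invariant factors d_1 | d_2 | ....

Answer: M ≅ ℤ/4 ⊕ ℤ/12

Derivation:
rank_ℚ(R)=2; free=2−2=0
SNF(R) diag = [4, 12] → torsion [4, 12]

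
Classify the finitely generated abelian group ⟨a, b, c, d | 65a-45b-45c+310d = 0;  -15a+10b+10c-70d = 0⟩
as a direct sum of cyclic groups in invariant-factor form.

rank_ℚ(R)=2; free=4−2=2
SNF(R) diag = [5, 5] → torsion [5, 5]

Answer: M ≅ ℤ^2 ⊕ ℤ/5 ⊕ ℤ/5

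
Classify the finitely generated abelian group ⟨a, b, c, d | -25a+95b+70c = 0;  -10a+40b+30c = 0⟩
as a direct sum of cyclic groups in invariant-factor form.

Answer: M ≅ ℤ^2 ⊕ ℤ/5 ⊕ ℤ/10

Derivation:
rank_ℚ(R)=2; free=4−2=2
SNF(R) diag = [5, 10] → torsion [5, 10]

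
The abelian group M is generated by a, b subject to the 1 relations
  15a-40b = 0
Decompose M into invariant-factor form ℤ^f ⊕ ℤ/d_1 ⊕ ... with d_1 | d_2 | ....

rank_ℚ(R)=1; free=2−1=1
SNF(R) diag = [5] → torsion [5]

Answer: M ≅ ℤ^1 ⊕ ℤ/5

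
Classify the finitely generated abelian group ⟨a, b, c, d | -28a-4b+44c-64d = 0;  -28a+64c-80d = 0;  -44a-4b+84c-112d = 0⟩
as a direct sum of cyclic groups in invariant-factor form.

rank_ℚ(R)=3; free=4−3=1
SNF(R) diag = [4, 4, 8] → torsion [4, 4, 8]

Answer: M ≅ ℤ^1 ⊕ ℤ/4 ⊕ ℤ/4 ⊕ ℤ/8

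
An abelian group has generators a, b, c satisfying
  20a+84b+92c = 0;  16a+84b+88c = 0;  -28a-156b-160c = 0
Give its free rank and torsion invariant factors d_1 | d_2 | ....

Answer: M ≅ ℤ/4 ⊕ ℤ/12 ⊕ ℤ/12

Derivation:
rank_ℚ(R)=3; free=3−3=0
SNF(R) diag = [4, 12, 12] → torsion [4, 12, 12]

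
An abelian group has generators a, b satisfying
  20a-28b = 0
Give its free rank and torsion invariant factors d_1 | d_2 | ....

rank_ℚ(R)=1; free=2−1=1
SNF(R) diag = [4] → torsion [4]

Answer: M ≅ ℤ^1 ⊕ ℤ/4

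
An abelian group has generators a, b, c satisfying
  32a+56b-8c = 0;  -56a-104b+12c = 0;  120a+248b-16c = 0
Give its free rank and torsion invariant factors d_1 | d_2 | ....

rank_ℚ(R)=3; free=3−3=0
SNF(R) diag = [4, 8, 8] → torsion [4, 8, 8]

Answer: M ≅ ℤ/4 ⊕ ℤ/8 ⊕ ℤ/8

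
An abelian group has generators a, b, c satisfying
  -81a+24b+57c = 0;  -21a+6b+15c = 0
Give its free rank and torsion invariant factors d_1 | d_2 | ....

rank_ℚ(R)=2; free=3−2=1
SNF(R) diag = [3, 6] → torsion [3, 6]

Answer: M ≅ ℤ^1 ⊕ ℤ/3 ⊕ ℤ/6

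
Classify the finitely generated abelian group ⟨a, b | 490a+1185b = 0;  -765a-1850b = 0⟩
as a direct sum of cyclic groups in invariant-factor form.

Answer: M ≅ ℤ/5 ⊕ ℤ/5

Derivation:
rank_ℚ(R)=2; free=2−2=0
SNF(R) diag = [5, 5] → torsion [5, 5]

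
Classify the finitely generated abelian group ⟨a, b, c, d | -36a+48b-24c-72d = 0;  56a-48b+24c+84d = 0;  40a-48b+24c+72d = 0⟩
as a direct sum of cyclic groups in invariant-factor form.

rank_ℚ(R)=3; free=4−3=1
SNF(R) diag = [4, 12, 24] → torsion [4, 12, 24]

Answer: M ≅ ℤ^1 ⊕ ℤ/4 ⊕ ℤ/12 ⊕ ℤ/24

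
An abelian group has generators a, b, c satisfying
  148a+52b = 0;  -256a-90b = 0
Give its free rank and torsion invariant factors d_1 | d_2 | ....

Answer: M ≅ ℤ^1 ⊕ ℤ/2 ⊕ ℤ/4

Derivation:
rank_ℚ(R)=2; free=3−2=1
SNF(R) diag = [2, 4] → torsion [2, 4]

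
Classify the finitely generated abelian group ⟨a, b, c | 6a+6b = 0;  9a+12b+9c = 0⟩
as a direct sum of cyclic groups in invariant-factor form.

Answer: M ≅ ℤ^1 ⊕ ℤ/3 ⊕ ℤ/6

Derivation:
rank_ℚ(R)=2; free=3−2=1
SNF(R) diag = [3, 6] → torsion [3, 6]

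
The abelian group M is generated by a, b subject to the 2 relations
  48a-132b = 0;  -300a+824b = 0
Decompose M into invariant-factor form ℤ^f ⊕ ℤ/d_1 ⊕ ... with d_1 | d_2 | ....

rank_ℚ(R)=2; free=2−2=0
SNF(R) diag = [4, 12] → torsion [4, 12]

Answer: M ≅ ℤ/4 ⊕ ℤ/12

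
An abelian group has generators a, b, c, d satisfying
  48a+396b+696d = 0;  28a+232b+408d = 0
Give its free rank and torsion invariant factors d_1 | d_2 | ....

Answer: M ≅ ℤ^2 ⊕ ℤ/4 ⊕ ℤ/12

Derivation:
rank_ℚ(R)=2; free=4−2=2
SNF(R) diag = [4, 12] → torsion [4, 12]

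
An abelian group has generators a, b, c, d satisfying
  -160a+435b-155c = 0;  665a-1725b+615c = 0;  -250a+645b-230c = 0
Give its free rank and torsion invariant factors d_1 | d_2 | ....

Answer: M ≅ ℤ^1 ⊕ ℤ/5 ⊕ ℤ/5 ⊕ ℤ/15

Derivation:
rank_ℚ(R)=3; free=4−3=1
SNF(R) diag = [5, 5, 15] → torsion [5, 5, 15]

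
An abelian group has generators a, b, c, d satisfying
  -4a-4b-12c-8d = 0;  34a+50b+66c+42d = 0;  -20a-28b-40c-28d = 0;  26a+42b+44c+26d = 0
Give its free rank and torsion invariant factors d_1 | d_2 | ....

Answer: M ≅ ℤ/2 ⊕ ℤ/2 ⊕ ℤ/4 ⊕ ℤ/8

Derivation:
rank_ℚ(R)=4; free=4−4=0
SNF(R) diag = [2, 2, 4, 8] → torsion [2, 2, 4, 8]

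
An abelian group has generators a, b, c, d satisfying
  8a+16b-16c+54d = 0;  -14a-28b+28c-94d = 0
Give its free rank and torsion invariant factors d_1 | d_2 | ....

Answer: M ≅ ℤ^2 ⊕ ℤ/2 ⊕ ℤ/2

Derivation:
rank_ℚ(R)=2; free=4−2=2
SNF(R) diag = [2, 2] → torsion [2, 2]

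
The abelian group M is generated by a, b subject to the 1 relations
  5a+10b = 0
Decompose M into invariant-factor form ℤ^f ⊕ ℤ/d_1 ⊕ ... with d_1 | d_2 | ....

Answer: M ≅ ℤ^1 ⊕ ℤ/5

Derivation:
rank_ℚ(R)=1; free=2−1=1
SNF(R) diag = [5] → torsion [5]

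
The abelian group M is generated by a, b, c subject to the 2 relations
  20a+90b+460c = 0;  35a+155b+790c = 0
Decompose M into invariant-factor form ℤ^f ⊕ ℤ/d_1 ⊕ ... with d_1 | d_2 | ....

rank_ℚ(R)=2; free=3−2=1
SNF(R) diag = [5, 10] → torsion [5, 10]

Answer: M ≅ ℤ^1 ⊕ ℤ/5 ⊕ ℤ/10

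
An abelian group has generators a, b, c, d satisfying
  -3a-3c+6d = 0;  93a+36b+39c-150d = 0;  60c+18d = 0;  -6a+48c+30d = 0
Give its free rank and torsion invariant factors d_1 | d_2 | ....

rank_ℚ(R)=4; free=4−4=0
SNF(R) diag = [3, 6, 18, 36] → torsion [3, 6, 18, 36]

Answer: M ≅ ℤ/3 ⊕ ℤ/6 ⊕ ℤ/18 ⊕ ℤ/36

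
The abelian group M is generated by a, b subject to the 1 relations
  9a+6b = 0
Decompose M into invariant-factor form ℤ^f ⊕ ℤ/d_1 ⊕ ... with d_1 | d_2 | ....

Answer: M ≅ ℤ^1 ⊕ ℤ/3

Derivation:
rank_ℚ(R)=1; free=2−1=1
SNF(R) diag = [3] → torsion [3]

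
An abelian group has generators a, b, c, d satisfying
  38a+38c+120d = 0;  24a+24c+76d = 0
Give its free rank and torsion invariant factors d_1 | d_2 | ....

rank_ℚ(R)=2; free=4−2=2
SNF(R) diag = [2, 4] → torsion [2, 4]

Answer: M ≅ ℤ^2 ⊕ ℤ/2 ⊕ ℤ/4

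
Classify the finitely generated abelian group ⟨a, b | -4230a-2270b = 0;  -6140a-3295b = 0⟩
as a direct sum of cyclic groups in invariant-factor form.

rank_ℚ(R)=2; free=2−2=0
SNF(R) diag = [5, 10] → torsion [5, 10]

Answer: M ≅ ℤ/5 ⊕ ℤ/10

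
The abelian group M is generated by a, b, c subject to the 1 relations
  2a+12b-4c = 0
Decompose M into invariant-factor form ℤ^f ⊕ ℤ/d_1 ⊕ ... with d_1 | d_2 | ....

rank_ℚ(R)=1; free=3−1=2
SNF(R) diag = [2] → torsion [2]

Answer: M ≅ ℤ^2 ⊕ ℤ/2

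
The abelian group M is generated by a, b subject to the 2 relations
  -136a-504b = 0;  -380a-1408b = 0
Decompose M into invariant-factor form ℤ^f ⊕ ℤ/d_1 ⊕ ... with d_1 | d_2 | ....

rank_ℚ(R)=2; free=2−2=0
SNF(R) diag = [4, 8] → torsion [4, 8]

Answer: M ≅ ℤ/4 ⊕ ℤ/8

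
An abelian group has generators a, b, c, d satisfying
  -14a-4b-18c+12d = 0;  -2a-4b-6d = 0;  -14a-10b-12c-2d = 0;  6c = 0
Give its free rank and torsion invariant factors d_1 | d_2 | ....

Answer: M ≅ ℤ/2 ⊕ ℤ/2 ⊕ ℤ/6 ⊕ ℤ/6

Derivation:
rank_ℚ(R)=4; free=4−4=0
SNF(R) diag = [2, 2, 6, 6] → torsion [2, 2, 6, 6]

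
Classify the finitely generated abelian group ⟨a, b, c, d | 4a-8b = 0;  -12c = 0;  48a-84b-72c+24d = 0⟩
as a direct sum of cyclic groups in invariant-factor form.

Answer: M ≅ ℤ^1 ⊕ ℤ/4 ⊕ ℤ/12 ⊕ ℤ/12

Derivation:
rank_ℚ(R)=3; free=4−3=1
SNF(R) diag = [4, 12, 12] → torsion [4, 12, 12]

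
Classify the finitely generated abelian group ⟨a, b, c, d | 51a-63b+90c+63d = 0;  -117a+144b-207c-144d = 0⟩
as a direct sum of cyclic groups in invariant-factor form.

rank_ℚ(R)=2; free=4−2=2
SNF(R) diag = [3, 9] → torsion [3, 9]

Answer: M ≅ ℤ^2 ⊕ ℤ/3 ⊕ ℤ/9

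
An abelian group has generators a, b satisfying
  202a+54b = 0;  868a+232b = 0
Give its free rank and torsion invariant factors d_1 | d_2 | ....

Answer: M ≅ ℤ/2 ⊕ ℤ/4

Derivation:
rank_ℚ(R)=2; free=2−2=0
SNF(R) diag = [2, 4] → torsion [2, 4]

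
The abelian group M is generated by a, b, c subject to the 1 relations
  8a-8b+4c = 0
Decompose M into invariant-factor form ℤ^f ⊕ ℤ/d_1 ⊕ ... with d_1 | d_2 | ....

rank_ℚ(R)=1; free=3−1=2
SNF(R) diag = [4] → torsion [4]

Answer: M ≅ ℤ^2 ⊕ ℤ/4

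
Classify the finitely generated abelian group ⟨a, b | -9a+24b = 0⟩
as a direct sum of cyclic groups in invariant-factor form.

Answer: M ≅ ℤ^1 ⊕ ℤ/3

Derivation:
rank_ℚ(R)=1; free=2−1=1
SNF(R) diag = [3] → torsion [3]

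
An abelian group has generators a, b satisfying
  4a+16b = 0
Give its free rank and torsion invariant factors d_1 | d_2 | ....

Answer: M ≅ ℤ^1 ⊕ ℤ/4

Derivation:
rank_ℚ(R)=1; free=2−1=1
SNF(R) diag = [4] → torsion [4]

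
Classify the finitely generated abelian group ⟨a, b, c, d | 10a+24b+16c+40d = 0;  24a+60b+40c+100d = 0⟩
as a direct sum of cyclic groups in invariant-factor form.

Answer: M ≅ ℤ^2 ⊕ ℤ/2 ⊕ ℤ/4

Derivation:
rank_ℚ(R)=2; free=4−2=2
SNF(R) diag = [2, 4] → torsion [2, 4]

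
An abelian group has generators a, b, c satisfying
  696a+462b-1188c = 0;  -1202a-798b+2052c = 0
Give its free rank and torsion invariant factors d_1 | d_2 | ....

Answer: M ≅ ℤ^1 ⊕ ℤ/2 ⊕ ℤ/6

Derivation:
rank_ℚ(R)=2; free=3−2=1
SNF(R) diag = [2, 6] → torsion [2, 6]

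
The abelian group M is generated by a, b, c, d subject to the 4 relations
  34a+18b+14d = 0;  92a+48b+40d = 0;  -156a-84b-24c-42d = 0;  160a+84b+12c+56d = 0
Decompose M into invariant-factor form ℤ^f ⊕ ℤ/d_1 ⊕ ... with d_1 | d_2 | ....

Answer: M ≅ ℤ/2 ⊕ ℤ/6 ⊕ ℤ/12 ⊕ ℤ/12

Derivation:
rank_ℚ(R)=4; free=4−4=0
SNF(R) diag = [2, 6, 12, 12] → torsion [2, 6, 12, 12]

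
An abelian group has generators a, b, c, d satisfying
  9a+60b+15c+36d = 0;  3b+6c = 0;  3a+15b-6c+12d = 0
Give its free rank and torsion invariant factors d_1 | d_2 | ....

Answer: M ≅ ℤ^1 ⊕ ℤ/3 ⊕ ℤ/3 ⊕ ℤ/3

Derivation:
rank_ℚ(R)=3; free=4−3=1
SNF(R) diag = [3, 3, 3] → torsion [3, 3, 3]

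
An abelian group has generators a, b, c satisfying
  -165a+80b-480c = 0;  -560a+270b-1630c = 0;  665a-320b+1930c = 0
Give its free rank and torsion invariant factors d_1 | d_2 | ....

rank_ℚ(R)=3; free=3−3=0
SNF(R) diag = [5, 10, 30] → torsion [5, 10, 30]

Answer: M ≅ ℤ/5 ⊕ ℤ/10 ⊕ ℤ/30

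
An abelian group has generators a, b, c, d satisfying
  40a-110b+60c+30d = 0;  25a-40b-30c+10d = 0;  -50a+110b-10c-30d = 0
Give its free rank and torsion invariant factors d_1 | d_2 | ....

rank_ℚ(R)=3; free=4−3=1
SNF(R) diag = [5, 10, 10] → torsion [5, 10, 10]

Answer: M ≅ ℤ^1 ⊕ ℤ/5 ⊕ ℤ/10 ⊕ ℤ/10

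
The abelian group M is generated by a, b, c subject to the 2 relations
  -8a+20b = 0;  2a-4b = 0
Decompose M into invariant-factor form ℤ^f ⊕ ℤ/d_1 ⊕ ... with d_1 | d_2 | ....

rank_ℚ(R)=2; free=3−2=1
SNF(R) diag = [2, 4] → torsion [2, 4]

Answer: M ≅ ℤ^1 ⊕ ℤ/2 ⊕ ℤ/4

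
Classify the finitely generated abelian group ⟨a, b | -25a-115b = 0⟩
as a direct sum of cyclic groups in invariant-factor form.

rank_ℚ(R)=1; free=2−1=1
SNF(R) diag = [5] → torsion [5]

Answer: M ≅ ℤ^1 ⊕ ℤ/5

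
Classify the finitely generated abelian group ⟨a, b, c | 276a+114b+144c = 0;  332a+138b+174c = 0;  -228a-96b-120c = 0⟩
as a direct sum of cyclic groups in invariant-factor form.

rank_ℚ(R)=3; free=3−3=0
SNF(R) diag = [2, 6, 12] → torsion [2, 6, 12]

Answer: M ≅ ℤ/2 ⊕ ℤ/6 ⊕ ℤ/12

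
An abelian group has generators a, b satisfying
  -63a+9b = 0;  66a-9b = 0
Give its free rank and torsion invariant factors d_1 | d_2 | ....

Answer: M ≅ ℤ/3 ⊕ ℤ/9

Derivation:
rank_ℚ(R)=2; free=2−2=0
SNF(R) diag = [3, 9] → torsion [3, 9]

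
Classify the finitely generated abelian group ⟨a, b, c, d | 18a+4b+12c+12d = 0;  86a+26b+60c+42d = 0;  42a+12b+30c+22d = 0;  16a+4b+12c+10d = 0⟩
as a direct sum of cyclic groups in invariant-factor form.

Answer: M ≅ ℤ/2 ⊕ ℤ/2 ⊕ ℤ/2 ⊕ ℤ/6

Derivation:
rank_ℚ(R)=4; free=4−4=0
SNF(R) diag = [2, 2, 2, 6] → torsion [2, 2, 2, 6]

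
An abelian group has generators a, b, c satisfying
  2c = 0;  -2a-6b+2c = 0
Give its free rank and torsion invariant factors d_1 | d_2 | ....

rank_ℚ(R)=2; free=3−2=1
SNF(R) diag = [2, 2] → torsion [2, 2]

Answer: M ≅ ℤ^1 ⊕ ℤ/2 ⊕ ℤ/2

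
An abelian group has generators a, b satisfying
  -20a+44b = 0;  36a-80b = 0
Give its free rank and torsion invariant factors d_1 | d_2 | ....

rank_ℚ(R)=2; free=2−2=0
SNF(R) diag = [4, 4] → torsion [4, 4]

Answer: M ≅ ℤ/4 ⊕ ℤ/4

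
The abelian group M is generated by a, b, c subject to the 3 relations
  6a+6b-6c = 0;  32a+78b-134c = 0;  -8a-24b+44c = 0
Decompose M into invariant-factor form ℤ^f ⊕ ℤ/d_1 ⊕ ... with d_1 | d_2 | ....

rank_ℚ(R)=3; free=3−3=0
SNF(R) diag = [2, 6, 12] → torsion [2, 6, 12]

Answer: M ≅ ℤ/2 ⊕ ℤ/6 ⊕ ℤ/12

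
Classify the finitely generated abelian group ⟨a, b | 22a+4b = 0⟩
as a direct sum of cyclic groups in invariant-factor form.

Answer: M ≅ ℤ^1 ⊕ ℤ/2

Derivation:
rank_ℚ(R)=1; free=2−1=1
SNF(R) diag = [2] → torsion [2]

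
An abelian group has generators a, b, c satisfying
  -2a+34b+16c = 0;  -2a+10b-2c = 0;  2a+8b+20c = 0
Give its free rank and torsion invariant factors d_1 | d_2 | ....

Answer: M ≅ ℤ/2 ⊕ ℤ/6 ⊕ ℤ/18

Derivation:
rank_ℚ(R)=3; free=3−3=0
SNF(R) diag = [2, 6, 18] → torsion [2, 6, 18]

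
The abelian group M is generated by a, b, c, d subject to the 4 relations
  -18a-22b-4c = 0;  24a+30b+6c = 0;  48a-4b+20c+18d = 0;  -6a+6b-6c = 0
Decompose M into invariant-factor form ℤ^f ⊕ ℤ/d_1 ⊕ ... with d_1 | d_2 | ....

Answer: M ≅ ℤ/2 ⊕ ℤ/6 ⊕ ℤ/18 ⊕ ℤ/18

Derivation:
rank_ℚ(R)=4; free=4−4=0
SNF(R) diag = [2, 6, 18, 18] → torsion [2, 6, 18, 18]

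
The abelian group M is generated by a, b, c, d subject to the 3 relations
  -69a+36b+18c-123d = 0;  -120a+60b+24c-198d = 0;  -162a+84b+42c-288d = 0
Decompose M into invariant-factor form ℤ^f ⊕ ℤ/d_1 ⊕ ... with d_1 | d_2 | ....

rank_ℚ(R)=3; free=4−3=1
SNF(R) diag = [3, 6, 6] → torsion [3, 6, 6]

Answer: M ≅ ℤ^1 ⊕ ℤ/3 ⊕ ℤ/6 ⊕ ℤ/6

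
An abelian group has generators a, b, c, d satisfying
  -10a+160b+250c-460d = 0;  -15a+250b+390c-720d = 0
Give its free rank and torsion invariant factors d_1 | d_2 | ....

rank_ℚ(R)=2; free=4−2=2
SNF(R) diag = [5, 10] → torsion [5, 10]

Answer: M ≅ ℤ^2 ⊕ ℤ/5 ⊕ ℤ/10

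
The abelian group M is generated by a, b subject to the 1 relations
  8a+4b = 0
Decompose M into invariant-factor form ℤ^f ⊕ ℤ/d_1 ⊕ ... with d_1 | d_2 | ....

rank_ℚ(R)=1; free=2−1=1
SNF(R) diag = [4] → torsion [4]

Answer: M ≅ ℤ^1 ⊕ ℤ/4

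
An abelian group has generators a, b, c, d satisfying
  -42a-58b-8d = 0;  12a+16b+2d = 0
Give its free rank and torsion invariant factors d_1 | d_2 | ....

Answer: M ≅ ℤ^2 ⊕ ℤ/2 ⊕ ℤ/6

Derivation:
rank_ℚ(R)=2; free=4−2=2
SNF(R) diag = [2, 6] → torsion [2, 6]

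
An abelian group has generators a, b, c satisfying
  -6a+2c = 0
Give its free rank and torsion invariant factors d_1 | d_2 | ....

rank_ℚ(R)=1; free=3−1=2
SNF(R) diag = [2] → torsion [2]

Answer: M ≅ ℤ^2 ⊕ ℤ/2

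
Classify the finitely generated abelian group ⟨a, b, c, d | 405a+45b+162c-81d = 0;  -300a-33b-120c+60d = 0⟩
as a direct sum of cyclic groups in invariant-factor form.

rank_ℚ(R)=2; free=4−2=2
SNF(R) diag = [3, 9] → torsion [3, 9]

Answer: M ≅ ℤ^2 ⊕ ℤ/3 ⊕ ℤ/9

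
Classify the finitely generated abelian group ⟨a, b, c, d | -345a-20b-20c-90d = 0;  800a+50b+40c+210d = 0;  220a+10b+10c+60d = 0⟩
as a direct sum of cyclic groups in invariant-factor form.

Answer: M ≅ ℤ^1 ⊕ ℤ/5 ⊕ ℤ/10 ⊕ ℤ/10

Derivation:
rank_ℚ(R)=3; free=4−3=1
SNF(R) diag = [5, 10, 10] → torsion [5, 10, 10]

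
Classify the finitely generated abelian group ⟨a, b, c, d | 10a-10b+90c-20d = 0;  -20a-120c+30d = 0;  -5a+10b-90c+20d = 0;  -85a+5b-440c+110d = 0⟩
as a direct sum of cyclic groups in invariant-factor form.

Answer: M ≅ ℤ/5 ⊕ ℤ/5 ⊕ ℤ/10 ⊕ ℤ/30

Derivation:
rank_ℚ(R)=4; free=4−4=0
SNF(R) diag = [5, 5, 10, 30] → torsion [5, 5, 10, 30]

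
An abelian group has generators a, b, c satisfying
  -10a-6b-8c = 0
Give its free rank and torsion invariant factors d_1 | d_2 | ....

rank_ℚ(R)=1; free=3−1=2
SNF(R) diag = [2] → torsion [2]

Answer: M ≅ ℤ^2 ⊕ ℤ/2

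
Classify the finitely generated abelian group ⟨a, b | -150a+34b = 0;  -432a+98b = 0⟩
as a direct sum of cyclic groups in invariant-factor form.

Answer: M ≅ ℤ/2 ⊕ ℤ/6

Derivation:
rank_ℚ(R)=2; free=2−2=0
SNF(R) diag = [2, 6] → torsion [2, 6]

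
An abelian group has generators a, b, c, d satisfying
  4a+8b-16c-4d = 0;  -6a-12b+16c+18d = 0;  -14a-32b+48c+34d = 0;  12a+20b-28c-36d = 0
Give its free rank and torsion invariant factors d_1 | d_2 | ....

rank_ℚ(R)=4; free=4−4=0
SNF(R) diag = [2, 4, 4, 8] → torsion [2, 4, 4, 8]

Answer: M ≅ ℤ/2 ⊕ ℤ/4 ⊕ ℤ/4 ⊕ ℤ/8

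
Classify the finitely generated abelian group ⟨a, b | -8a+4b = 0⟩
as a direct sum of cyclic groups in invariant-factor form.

Answer: M ≅ ℤ^1 ⊕ ℤ/4

Derivation:
rank_ℚ(R)=1; free=2−1=1
SNF(R) diag = [4] → torsion [4]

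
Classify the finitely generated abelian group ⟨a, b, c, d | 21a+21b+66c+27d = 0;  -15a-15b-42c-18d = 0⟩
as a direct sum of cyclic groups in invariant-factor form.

Answer: M ≅ ℤ^2 ⊕ ℤ/3 ⊕ ℤ/9

Derivation:
rank_ℚ(R)=2; free=4−2=2
SNF(R) diag = [3, 9] → torsion [3, 9]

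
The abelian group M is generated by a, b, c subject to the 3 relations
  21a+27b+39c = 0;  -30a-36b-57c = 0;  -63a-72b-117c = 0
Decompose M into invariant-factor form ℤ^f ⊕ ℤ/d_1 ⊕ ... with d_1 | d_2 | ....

rank_ℚ(R)=3; free=3−3=0
SNF(R) diag = [3, 9, 9] → torsion [3, 9, 9]

Answer: M ≅ ℤ/3 ⊕ ℤ/9 ⊕ ℤ/9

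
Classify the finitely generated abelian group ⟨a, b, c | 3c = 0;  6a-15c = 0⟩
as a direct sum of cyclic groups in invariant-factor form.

Answer: M ≅ ℤ^1 ⊕ ℤ/3 ⊕ ℤ/6

Derivation:
rank_ℚ(R)=2; free=3−2=1
SNF(R) diag = [3, 6] → torsion [3, 6]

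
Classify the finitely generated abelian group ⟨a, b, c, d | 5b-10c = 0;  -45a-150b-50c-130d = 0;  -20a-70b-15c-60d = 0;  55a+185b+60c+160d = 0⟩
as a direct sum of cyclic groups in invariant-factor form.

Answer: M ≅ ℤ/5 ⊕ ℤ/5 ⊕ ℤ/5 ⊕ ℤ/10

Derivation:
rank_ℚ(R)=4; free=4−4=0
SNF(R) diag = [5, 5, 5, 10] → torsion [5, 5, 5, 10]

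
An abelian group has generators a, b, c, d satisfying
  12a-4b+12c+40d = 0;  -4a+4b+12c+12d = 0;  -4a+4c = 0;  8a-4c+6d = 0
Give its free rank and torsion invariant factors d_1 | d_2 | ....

rank_ℚ(R)=4; free=4−4=0
SNF(R) diag = [2, 4, 4, 8] → torsion [2, 4, 4, 8]

Answer: M ≅ ℤ/2 ⊕ ℤ/4 ⊕ ℤ/4 ⊕ ℤ/8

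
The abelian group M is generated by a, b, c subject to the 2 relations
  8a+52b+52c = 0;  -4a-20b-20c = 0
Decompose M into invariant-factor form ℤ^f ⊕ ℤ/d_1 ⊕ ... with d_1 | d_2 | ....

rank_ℚ(R)=2; free=3−2=1
SNF(R) diag = [4, 12] → torsion [4, 12]

Answer: M ≅ ℤ^1 ⊕ ℤ/4 ⊕ ℤ/12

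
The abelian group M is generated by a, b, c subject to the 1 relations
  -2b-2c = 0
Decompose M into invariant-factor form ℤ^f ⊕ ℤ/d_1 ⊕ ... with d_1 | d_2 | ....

rank_ℚ(R)=1; free=3−1=2
SNF(R) diag = [2] → torsion [2]

Answer: M ≅ ℤ^2 ⊕ ℤ/2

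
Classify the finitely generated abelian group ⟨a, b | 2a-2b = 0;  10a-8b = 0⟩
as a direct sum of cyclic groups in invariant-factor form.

rank_ℚ(R)=2; free=2−2=0
SNF(R) diag = [2, 2] → torsion [2, 2]

Answer: M ≅ ℤ/2 ⊕ ℤ/2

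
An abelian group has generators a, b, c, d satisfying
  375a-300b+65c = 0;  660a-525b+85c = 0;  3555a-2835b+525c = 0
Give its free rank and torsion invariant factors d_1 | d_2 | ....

Answer: M ≅ ℤ^1 ⊕ ℤ/5 ⊕ ℤ/15 ⊕ ℤ/45

Derivation:
rank_ℚ(R)=3; free=4−3=1
SNF(R) diag = [5, 15, 45] → torsion [5, 15, 45]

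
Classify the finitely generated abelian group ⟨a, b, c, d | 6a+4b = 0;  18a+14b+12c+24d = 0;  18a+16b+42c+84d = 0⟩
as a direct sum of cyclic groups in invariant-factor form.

rank_ℚ(R)=3; free=4−3=1
SNF(R) diag = [2, 6, 18] → torsion [2, 6, 18]

Answer: M ≅ ℤ^1 ⊕ ℤ/2 ⊕ ℤ/6 ⊕ ℤ/18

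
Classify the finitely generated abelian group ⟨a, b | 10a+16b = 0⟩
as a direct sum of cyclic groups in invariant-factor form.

Answer: M ≅ ℤ^1 ⊕ ℤ/2

Derivation:
rank_ℚ(R)=1; free=2−1=1
SNF(R) diag = [2] → torsion [2]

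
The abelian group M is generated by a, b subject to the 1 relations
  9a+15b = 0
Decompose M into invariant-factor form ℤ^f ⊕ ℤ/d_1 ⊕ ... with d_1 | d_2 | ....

rank_ℚ(R)=1; free=2−1=1
SNF(R) diag = [3] → torsion [3]

Answer: M ≅ ℤ^1 ⊕ ℤ/3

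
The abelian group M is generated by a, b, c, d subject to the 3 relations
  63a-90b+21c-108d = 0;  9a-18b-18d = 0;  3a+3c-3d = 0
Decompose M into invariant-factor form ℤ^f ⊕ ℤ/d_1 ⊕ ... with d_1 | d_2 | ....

Answer: M ≅ ℤ^1 ⊕ ℤ/3 ⊕ ℤ/3 ⊕ ℤ/9

Derivation:
rank_ℚ(R)=3; free=4−3=1
SNF(R) diag = [3, 3, 9] → torsion [3, 3, 9]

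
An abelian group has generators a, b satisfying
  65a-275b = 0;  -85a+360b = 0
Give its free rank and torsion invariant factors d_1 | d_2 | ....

Answer: M ≅ ℤ/5 ⊕ ℤ/5

Derivation:
rank_ℚ(R)=2; free=2−2=0
SNF(R) diag = [5, 5] → torsion [5, 5]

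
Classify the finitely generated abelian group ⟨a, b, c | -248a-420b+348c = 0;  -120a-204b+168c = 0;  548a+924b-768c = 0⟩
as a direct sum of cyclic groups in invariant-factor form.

Answer: M ≅ ℤ/4 ⊕ ℤ/12 ⊕ ℤ/12

Derivation:
rank_ℚ(R)=3; free=3−3=0
SNF(R) diag = [4, 12, 12] → torsion [4, 12, 12]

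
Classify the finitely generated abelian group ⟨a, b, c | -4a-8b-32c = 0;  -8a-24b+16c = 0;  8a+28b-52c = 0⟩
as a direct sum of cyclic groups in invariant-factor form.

Answer: M ≅ ℤ/4 ⊕ ℤ/4 ⊕ ℤ/8

Derivation:
rank_ℚ(R)=3; free=3−3=0
SNF(R) diag = [4, 4, 8] → torsion [4, 4, 8]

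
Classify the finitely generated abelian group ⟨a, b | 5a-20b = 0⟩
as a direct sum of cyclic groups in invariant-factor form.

rank_ℚ(R)=1; free=2−1=1
SNF(R) diag = [5] → torsion [5]

Answer: M ≅ ℤ^1 ⊕ ℤ/5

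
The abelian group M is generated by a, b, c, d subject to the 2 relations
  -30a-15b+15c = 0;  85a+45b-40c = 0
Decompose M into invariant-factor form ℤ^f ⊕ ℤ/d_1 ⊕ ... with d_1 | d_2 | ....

rank_ℚ(R)=2; free=4−2=2
SNF(R) diag = [5, 15] → torsion [5, 15]

Answer: M ≅ ℤ^2 ⊕ ℤ/5 ⊕ ℤ/15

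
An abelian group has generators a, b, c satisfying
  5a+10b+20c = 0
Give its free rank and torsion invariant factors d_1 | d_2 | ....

Answer: M ≅ ℤ^2 ⊕ ℤ/5

Derivation:
rank_ℚ(R)=1; free=3−1=2
SNF(R) diag = [5] → torsion [5]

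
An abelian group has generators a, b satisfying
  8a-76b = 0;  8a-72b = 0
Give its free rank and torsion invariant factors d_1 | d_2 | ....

Answer: M ≅ ℤ/4 ⊕ ℤ/8

Derivation:
rank_ℚ(R)=2; free=2−2=0
SNF(R) diag = [4, 8] → torsion [4, 8]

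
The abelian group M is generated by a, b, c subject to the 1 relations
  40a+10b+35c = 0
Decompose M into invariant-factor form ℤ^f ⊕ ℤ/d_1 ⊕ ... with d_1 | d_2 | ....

rank_ℚ(R)=1; free=3−1=2
SNF(R) diag = [5] → torsion [5]

Answer: M ≅ ℤ^2 ⊕ ℤ/5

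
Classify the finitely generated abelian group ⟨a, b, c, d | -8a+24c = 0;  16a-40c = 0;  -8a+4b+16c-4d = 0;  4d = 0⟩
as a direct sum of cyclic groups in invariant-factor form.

rank_ℚ(R)=4; free=4−4=0
SNF(R) diag = [4, 4, 8, 8] → torsion [4, 4, 8, 8]

Answer: M ≅ ℤ/4 ⊕ ℤ/4 ⊕ ℤ/8 ⊕ ℤ/8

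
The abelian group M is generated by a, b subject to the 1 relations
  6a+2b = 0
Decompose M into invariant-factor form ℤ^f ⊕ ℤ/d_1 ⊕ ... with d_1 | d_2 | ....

rank_ℚ(R)=1; free=2−1=1
SNF(R) diag = [2] → torsion [2]

Answer: M ≅ ℤ^1 ⊕ ℤ/2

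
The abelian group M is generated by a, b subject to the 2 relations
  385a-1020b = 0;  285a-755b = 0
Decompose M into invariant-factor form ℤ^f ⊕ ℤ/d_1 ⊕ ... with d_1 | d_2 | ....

Answer: M ≅ ℤ/5 ⊕ ℤ/5

Derivation:
rank_ℚ(R)=2; free=2−2=0
SNF(R) diag = [5, 5] → torsion [5, 5]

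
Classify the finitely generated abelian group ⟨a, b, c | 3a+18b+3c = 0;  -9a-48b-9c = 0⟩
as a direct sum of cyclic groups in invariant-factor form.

rank_ℚ(R)=2; free=3−2=1
SNF(R) diag = [3, 6] → torsion [3, 6]

Answer: M ≅ ℤ^1 ⊕ ℤ/3 ⊕ ℤ/6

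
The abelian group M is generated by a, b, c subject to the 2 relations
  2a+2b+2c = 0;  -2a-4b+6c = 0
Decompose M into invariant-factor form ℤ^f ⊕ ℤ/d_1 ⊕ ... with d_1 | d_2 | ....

rank_ℚ(R)=2; free=3−2=1
SNF(R) diag = [2, 2] → torsion [2, 2]

Answer: M ≅ ℤ^1 ⊕ ℤ/2 ⊕ ℤ/2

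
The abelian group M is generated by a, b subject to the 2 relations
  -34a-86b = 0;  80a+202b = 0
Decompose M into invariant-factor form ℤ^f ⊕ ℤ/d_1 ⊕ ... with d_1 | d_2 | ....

Answer: M ≅ ℤ/2 ⊕ ℤ/6

Derivation:
rank_ℚ(R)=2; free=2−2=0
SNF(R) diag = [2, 6] → torsion [2, 6]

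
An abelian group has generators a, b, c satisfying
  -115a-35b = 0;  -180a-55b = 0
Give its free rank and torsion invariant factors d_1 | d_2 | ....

rank_ℚ(R)=2; free=3−2=1
SNF(R) diag = [5, 5] → torsion [5, 5]

Answer: M ≅ ℤ^1 ⊕ ℤ/5 ⊕ ℤ/5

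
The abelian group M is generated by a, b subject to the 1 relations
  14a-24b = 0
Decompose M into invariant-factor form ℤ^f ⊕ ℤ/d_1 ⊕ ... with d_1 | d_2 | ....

Answer: M ≅ ℤ^1 ⊕ ℤ/2

Derivation:
rank_ℚ(R)=1; free=2−1=1
SNF(R) diag = [2] → torsion [2]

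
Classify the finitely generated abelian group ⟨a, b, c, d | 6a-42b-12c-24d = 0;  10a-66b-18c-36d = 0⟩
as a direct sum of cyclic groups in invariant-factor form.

rank_ℚ(R)=2; free=4−2=2
SNF(R) diag = [2, 6] → torsion [2, 6]

Answer: M ≅ ℤ^2 ⊕ ℤ/2 ⊕ ℤ/6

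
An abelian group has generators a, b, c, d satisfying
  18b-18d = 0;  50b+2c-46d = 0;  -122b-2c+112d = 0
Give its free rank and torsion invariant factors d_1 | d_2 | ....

Answer: M ≅ ℤ^1 ⊕ ℤ/2 ⊕ ℤ/6 ⊕ ℤ/18

Derivation:
rank_ℚ(R)=3; free=4−3=1
SNF(R) diag = [2, 6, 18] → torsion [2, 6, 18]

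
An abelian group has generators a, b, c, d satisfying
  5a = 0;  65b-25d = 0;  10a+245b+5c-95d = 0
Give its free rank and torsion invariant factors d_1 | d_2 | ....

Answer: M ≅ ℤ^1 ⊕ ℤ/5 ⊕ ℤ/5 ⊕ ℤ/5

Derivation:
rank_ℚ(R)=3; free=4−3=1
SNF(R) diag = [5, 5, 5] → torsion [5, 5, 5]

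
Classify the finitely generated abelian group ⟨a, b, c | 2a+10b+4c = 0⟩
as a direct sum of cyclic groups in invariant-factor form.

rank_ℚ(R)=1; free=3−1=2
SNF(R) diag = [2] → torsion [2]

Answer: M ≅ ℤ^2 ⊕ ℤ/2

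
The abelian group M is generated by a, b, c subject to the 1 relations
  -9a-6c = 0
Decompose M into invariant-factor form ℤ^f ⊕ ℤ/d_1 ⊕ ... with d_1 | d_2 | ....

rank_ℚ(R)=1; free=3−1=2
SNF(R) diag = [3] → torsion [3]

Answer: M ≅ ℤ^2 ⊕ ℤ/3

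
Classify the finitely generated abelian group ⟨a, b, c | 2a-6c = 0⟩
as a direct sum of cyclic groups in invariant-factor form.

Answer: M ≅ ℤ^2 ⊕ ℤ/2

Derivation:
rank_ℚ(R)=1; free=3−1=2
SNF(R) diag = [2] → torsion [2]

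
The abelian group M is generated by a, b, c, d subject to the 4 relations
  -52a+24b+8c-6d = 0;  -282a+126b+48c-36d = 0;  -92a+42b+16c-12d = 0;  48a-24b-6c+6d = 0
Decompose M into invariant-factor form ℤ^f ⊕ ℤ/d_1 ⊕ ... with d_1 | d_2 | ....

rank_ℚ(R)=4; free=4−4=0
SNF(R) diag = [2, 6, 6, 6] → torsion [2, 6, 6, 6]

Answer: M ≅ ℤ/2 ⊕ ℤ/6 ⊕ ℤ/6 ⊕ ℤ/6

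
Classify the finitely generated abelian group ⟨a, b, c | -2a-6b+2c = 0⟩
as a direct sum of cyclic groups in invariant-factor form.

Answer: M ≅ ℤ^2 ⊕ ℤ/2

Derivation:
rank_ℚ(R)=1; free=3−1=2
SNF(R) diag = [2] → torsion [2]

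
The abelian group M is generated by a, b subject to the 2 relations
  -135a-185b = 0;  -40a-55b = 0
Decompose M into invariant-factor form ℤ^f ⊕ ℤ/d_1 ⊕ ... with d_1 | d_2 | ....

rank_ℚ(R)=2; free=2−2=0
SNF(R) diag = [5, 5] → torsion [5, 5]

Answer: M ≅ ℤ/5 ⊕ ℤ/5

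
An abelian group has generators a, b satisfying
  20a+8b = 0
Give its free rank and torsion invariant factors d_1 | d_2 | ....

Answer: M ≅ ℤ^1 ⊕ ℤ/4

Derivation:
rank_ℚ(R)=1; free=2−1=1
SNF(R) diag = [4] → torsion [4]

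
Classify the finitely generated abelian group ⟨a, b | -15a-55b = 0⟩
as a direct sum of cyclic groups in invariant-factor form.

rank_ℚ(R)=1; free=2−1=1
SNF(R) diag = [5] → torsion [5]

Answer: M ≅ ℤ^1 ⊕ ℤ/5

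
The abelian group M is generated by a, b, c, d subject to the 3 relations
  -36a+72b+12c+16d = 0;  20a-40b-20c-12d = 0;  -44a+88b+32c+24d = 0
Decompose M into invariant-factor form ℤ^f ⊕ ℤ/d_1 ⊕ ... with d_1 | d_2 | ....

rank_ℚ(R)=3; free=4−3=1
SNF(R) diag = [4, 4, 12] → torsion [4, 4, 12]

Answer: M ≅ ℤ^1 ⊕ ℤ/4 ⊕ ℤ/4 ⊕ ℤ/12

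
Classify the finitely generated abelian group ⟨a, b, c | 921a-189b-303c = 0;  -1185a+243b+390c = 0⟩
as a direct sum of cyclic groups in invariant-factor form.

Answer: M ≅ ℤ^1 ⊕ ℤ/3 ⊕ ℤ/9

Derivation:
rank_ℚ(R)=2; free=3−2=1
SNF(R) diag = [3, 9] → torsion [3, 9]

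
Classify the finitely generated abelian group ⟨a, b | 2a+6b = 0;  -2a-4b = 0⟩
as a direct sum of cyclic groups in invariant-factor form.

Answer: M ≅ ℤ/2 ⊕ ℤ/2

Derivation:
rank_ℚ(R)=2; free=2−2=0
SNF(R) diag = [2, 2] → torsion [2, 2]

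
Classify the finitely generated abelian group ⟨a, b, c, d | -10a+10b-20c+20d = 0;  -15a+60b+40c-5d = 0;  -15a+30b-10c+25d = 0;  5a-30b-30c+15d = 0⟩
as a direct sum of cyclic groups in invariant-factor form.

Answer: M ≅ ℤ/5 ⊕ ℤ/10 ⊕ ℤ/10 ⊕ ℤ/10

Derivation:
rank_ℚ(R)=4; free=4−4=0
SNF(R) diag = [5, 10, 10, 10] → torsion [5, 10, 10, 10]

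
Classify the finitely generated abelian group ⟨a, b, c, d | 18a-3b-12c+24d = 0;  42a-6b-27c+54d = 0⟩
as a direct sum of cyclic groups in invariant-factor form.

Answer: M ≅ ℤ^2 ⊕ ℤ/3 ⊕ ℤ/3

Derivation:
rank_ℚ(R)=2; free=4−2=2
SNF(R) diag = [3, 3] → torsion [3, 3]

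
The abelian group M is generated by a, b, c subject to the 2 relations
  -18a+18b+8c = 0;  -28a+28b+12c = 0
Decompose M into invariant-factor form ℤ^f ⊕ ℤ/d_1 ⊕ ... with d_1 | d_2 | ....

rank_ℚ(R)=2; free=3−2=1
SNF(R) diag = [2, 4] → torsion [2, 4]

Answer: M ≅ ℤ^1 ⊕ ℤ/2 ⊕ ℤ/4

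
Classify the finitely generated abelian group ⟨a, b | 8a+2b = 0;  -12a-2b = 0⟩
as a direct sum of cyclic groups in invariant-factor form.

Answer: M ≅ ℤ/2 ⊕ ℤ/4

Derivation:
rank_ℚ(R)=2; free=2−2=0
SNF(R) diag = [2, 4] → torsion [2, 4]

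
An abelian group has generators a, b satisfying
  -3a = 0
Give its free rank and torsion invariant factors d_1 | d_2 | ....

rank_ℚ(R)=1; free=2−1=1
SNF(R) diag = [3] → torsion [3]

Answer: M ≅ ℤ^1 ⊕ ℤ/3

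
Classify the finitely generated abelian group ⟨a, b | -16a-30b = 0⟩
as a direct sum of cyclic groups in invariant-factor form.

Answer: M ≅ ℤ^1 ⊕ ℤ/2

Derivation:
rank_ℚ(R)=1; free=2−1=1
SNF(R) diag = [2] → torsion [2]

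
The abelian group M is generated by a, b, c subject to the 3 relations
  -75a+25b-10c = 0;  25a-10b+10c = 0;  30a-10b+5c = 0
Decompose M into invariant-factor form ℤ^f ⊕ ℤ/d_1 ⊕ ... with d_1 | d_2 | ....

Answer: M ≅ ℤ/5 ⊕ ℤ/5 ⊕ ℤ/5

Derivation:
rank_ℚ(R)=3; free=3−3=0
SNF(R) diag = [5, 5, 5] → torsion [5, 5, 5]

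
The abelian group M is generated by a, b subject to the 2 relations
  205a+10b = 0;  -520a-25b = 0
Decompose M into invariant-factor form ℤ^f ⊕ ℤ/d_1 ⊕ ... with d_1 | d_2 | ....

rank_ℚ(R)=2; free=2−2=0
SNF(R) diag = [5, 15] → torsion [5, 15]

Answer: M ≅ ℤ/5 ⊕ ℤ/15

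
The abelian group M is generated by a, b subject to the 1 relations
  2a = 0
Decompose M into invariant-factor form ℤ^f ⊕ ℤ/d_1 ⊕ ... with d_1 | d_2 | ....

rank_ℚ(R)=1; free=2−1=1
SNF(R) diag = [2] → torsion [2]

Answer: M ≅ ℤ^1 ⊕ ℤ/2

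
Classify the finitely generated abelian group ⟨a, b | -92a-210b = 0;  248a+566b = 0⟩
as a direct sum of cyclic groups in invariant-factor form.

Answer: M ≅ ℤ/2 ⊕ ℤ/4

Derivation:
rank_ℚ(R)=2; free=2−2=0
SNF(R) diag = [2, 4] → torsion [2, 4]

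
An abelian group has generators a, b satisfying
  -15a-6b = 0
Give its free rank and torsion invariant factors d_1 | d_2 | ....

rank_ℚ(R)=1; free=2−1=1
SNF(R) diag = [3] → torsion [3]

Answer: M ≅ ℤ^1 ⊕ ℤ/3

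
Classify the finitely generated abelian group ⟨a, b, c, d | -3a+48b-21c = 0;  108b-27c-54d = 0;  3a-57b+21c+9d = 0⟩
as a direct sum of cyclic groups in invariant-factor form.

Answer: M ≅ ℤ^1 ⊕ ℤ/3 ⊕ ℤ/9 ⊕ ℤ/27

Derivation:
rank_ℚ(R)=3; free=4−3=1
SNF(R) diag = [3, 9, 27] → torsion [3, 9, 27]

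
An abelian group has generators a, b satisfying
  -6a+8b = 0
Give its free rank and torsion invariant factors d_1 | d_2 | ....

Answer: M ≅ ℤ^1 ⊕ ℤ/2

Derivation:
rank_ℚ(R)=1; free=2−1=1
SNF(R) diag = [2] → torsion [2]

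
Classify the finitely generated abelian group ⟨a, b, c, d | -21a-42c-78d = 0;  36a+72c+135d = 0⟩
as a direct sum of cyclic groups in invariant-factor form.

Answer: M ≅ ℤ^2 ⊕ ℤ/3 ⊕ ℤ/9

Derivation:
rank_ℚ(R)=2; free=4−2=2
SNF(R) diag = [3, 9] → torsion [3, 9]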